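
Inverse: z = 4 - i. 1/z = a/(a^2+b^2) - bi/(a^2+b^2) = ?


|z|^2 = 16+1 = 17
1/z = (4 + 1i)/17

1/z = 0.2353 + 0.0588i


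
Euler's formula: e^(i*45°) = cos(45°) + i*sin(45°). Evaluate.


cos(45°) = 0.7071
sin(45°) = 0.7071

e^(i*45°) = 0.7071 + 0.7071i


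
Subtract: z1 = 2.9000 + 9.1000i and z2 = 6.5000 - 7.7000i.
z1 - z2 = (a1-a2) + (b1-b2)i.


Real: 2.9 - 6.5 = -3.6
Imag: 9.1 + 7.7 = 16.8

-3.6000 + 16.8000i


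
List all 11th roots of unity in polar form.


The 11th roots of unity are cis(360k/11°) for k=0..10
Angle step = 360/11 = 32.7273°
Primitive root: cis(32.7273°)
Primitive root = 0.8413 + 0.5406i

11 roots at angles: 0°, 32.7273°, 65.4545°, 98.1818°, 130.9091°, 163.6364°, 196.3636°, 229.0909°, 261.8182°, 294.5455°, 327.2727°


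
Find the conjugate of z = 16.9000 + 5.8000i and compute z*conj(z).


z_bar = 16.9000 - 5.8000i
z*z_bar = 16.9^2 + 5.8^2 = 285.61 + 33.64 = 319.25

z_bar = 16.9000 - 5.8000i, z*z_bar = 319.25


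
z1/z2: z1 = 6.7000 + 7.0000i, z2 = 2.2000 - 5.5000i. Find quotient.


Conjugate of z2 = 2.2000 + 5.5000i
Numerator: (6.7000 + 7.0000i)(2.2000 + 5.5000i) = -23.7600 + 52.2500i
Denominator: 2.2^2 + (-5.5)^2 = 35.09
Result = (-23.7600 + 52.2500i)/35.09

-0.6771 + 1.4890i


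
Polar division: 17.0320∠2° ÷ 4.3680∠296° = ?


r = 17.0320 / 4.3680 = 3.8993
theta = 2° - 296° = -294° = 66° (mod 360)

3.8993 cis(66°)


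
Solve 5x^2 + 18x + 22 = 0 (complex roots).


disc = 18^2 - 4*5*22 = 324 - 440 = -116
sqrt(|disc|) = sqrt(116) = 10.7703
Real part = -18/(2*5) = -1.8000
Imag part = 10.7703/(2*5) = 1.0770

-1.8000 ± 1.0770i


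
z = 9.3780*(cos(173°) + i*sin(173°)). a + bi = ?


a = 9.3780*cos(173°) = 9.3780*(-0.99255) = -9.3081
b = 9.3780*sin(173°) = 9.3780*0.12187 = 1.1429

-9.3081 + 1.1429i


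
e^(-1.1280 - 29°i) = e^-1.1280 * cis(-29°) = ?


e^-1.1280 = 0.3237
cos(-29°) = 0.8746
sin(-29°) = -0.4848
Real = 0.3237*0.8746 = 0.2831
Imag = 0.3237*(-0.4848) = -0.1569

0.2831 - 0.1569i


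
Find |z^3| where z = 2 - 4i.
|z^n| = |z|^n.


|z| = sqrt(4+16) = sqrt(20) = 4.4721
|z^3| = |z|^3 = (sqrt(20))^3 = 20*sqrt(20)

|z^3| = 20*sqrt(20) ≈ 89.4427


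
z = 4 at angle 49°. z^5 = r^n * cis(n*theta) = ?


r^5 = 4^5 = 1024
n*theta = 5*49° = 245° = 245° (mod 360)
a = 1024*cos(245°) = -432.7611
b = 1024*sin(245°) = -928.0592

1024 cis(245°) = -432.7611 - 928.0592i


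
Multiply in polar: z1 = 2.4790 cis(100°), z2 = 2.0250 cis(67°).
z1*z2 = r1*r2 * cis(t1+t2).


r = 2.4790 * 2.0250 = 5.0200
theta = 100° + 67° = 167° = 167° (mod 360)

5.0200 cis(167°)


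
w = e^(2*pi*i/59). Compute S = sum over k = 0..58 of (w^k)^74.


The roots are w_k = w^k with w = e^(2*pi*i/59), and (w^k)^74 = (w^74)^k.
So S = 1 + u + u^2 + ... + u^(58) with u = w^74.
74 = 1*59 + 15, so 74 is not a multiple of 59: u = (w^59)^1 * w^15 = w^15 ≠ 1 (w is a primitive 59th root), while u^59 = (w^59)^74 = 1.
Geometric series: S = (1 - u^59)/(1 - u) = (1 - 1)/(1 - u) = 0

S = 0


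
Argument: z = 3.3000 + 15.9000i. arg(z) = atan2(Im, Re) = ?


Re = 3.3, Im = 15.9
arg = atan2(15.9, 3.3) = 78.2749 degrees

arg(z) = 78.2749 degrees


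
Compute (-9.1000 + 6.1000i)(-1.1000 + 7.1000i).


Real = -9.1*(-1.1) - 6.1*7.1 = 10.01 - 43.31 = -33.3
Imag = -9.1*7.1 - (1.1)*6.1 = -64.61 - (6.71) = -71.32

-33.3000 - 71.3200i


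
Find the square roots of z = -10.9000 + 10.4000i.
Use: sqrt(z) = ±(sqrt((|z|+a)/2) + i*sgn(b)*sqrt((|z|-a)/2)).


|z| = sqrt(118.81+108.16) = 15.0655
sqrt((|z|+a)/2) = sqrt((15.0655+(-10.9))/2) = sqrt(2.0828) = 1.4432
sqrt((|z|-a)/2) = sqrt((15.0655-(-10.9))/2) = sqrt(12.9828) = 3.6032

±(1.4432 + 3.6032i) i.e. 1.4432 + 3.6032i and -1.4432 - 3.6032i


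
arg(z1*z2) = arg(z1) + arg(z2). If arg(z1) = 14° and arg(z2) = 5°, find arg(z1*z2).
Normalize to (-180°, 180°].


arg(z1*z2) = 14° + 5° = 19°
Normalized to (-180°, 180°]: 19°

19°


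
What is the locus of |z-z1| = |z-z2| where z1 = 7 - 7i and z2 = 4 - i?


Equal distances means the locus is the perpendicular bisector of z1 and z2.
Midpoint = ((7+4)/2, (-7+(-1))/2) = (5.5000, -4.0000)

Perpendicular bisector through (5.5000, -4.0000)


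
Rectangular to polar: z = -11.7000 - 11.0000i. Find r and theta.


r = sqrt(136.89+121) = sqrt(257.89) = 16.0590
theta = atan2(-11, -11.7) = -136.7663 degrees

r = 16.0590, theta = -136.7663 degrees


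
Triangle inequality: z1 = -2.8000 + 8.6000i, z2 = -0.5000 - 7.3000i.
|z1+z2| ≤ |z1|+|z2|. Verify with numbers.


|z1| = sqrt((-2.8)^2 + 8.6^2) = sqrt(81.8) = 9.0443
|z2| = sqrt((-0.5)^2 + (-7.3)^2) = sqrt(53.54) = 7.3171
z1+z2 = -3.3000 + 1.3000i
|z1+z2| = sqrt(12.58) = 3.5468
|z1|+|z2| = 9.0443 + 7.3171 = 16.3614

|z1+z2| = 3.5468 ≤ |z1|+|z2| = 16.3614 (verified)


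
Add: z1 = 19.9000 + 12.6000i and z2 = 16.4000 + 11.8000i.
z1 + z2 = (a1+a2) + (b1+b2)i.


Real: 19.9 + 16.4 = 36.3
Imag: 12.6 + 11.8 = 24.4

36.3000 + 24.4000i


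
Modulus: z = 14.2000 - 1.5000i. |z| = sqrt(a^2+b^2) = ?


|z| = sqrt(14.2^2 + (-1.5)^2) = sqrt(201.64 + 2.25) = sqrt(203.89) = 14.2790

|z| = 14.2790


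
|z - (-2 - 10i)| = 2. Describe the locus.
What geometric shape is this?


|z - z0| = r is a circle with center z0 and radius r.
Center = (-2, -10), radius = 2

Circle with center (-2, -10) and radius 2


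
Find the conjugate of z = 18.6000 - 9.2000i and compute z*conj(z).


z_bar = 18.6000 + 9.2000i
z*z_bar = 18.6^2 + (-9.2)^2 = 345.96 + 84.64 = 430.6

z_bar = 18.6000 + 9.2000i, z*z_bar = 430.6


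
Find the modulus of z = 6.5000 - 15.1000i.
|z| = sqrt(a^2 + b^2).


|z| = sqrt(6.5^2 + (-15.1)^2) = sqrt(42.25 + 228.01) = sqrt(270.26) = 16.4396

|z| = 16.4396


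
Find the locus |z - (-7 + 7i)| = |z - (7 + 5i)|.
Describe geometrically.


Equal distances means the locus is the perpendicular bisector of z1 and z2.
Midpoint = ((-7+7)/2, (7+5)/2) = (0, 6.0000)

Perpendicular bisector through (0, 6.0000)


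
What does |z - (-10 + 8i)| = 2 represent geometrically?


|z - z0| = r is a circle with center z0 and radius r.
Center = (-10, 8), radius = 2

Circle with center (-10, 8) and radius 2


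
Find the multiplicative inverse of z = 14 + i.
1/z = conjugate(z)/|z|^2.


|z|^2 = 196+1 = 197
1/z = (14 - 1i)/197

1/z = 0.0711 - 0.0051i


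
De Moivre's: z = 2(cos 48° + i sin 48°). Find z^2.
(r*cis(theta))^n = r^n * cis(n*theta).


r^2 = 2^2 = 4
n*theta = 2*48° = 96° = 96° (mod 360)
a = 4*cos(96°) = -0.4181
b = 4*sin(96°) = 3.9781

4 cis(96°) = -0.4181 + 3.9781i


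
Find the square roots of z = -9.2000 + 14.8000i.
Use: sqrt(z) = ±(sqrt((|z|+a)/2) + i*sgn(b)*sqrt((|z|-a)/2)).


|z| = sqrt(84.64+219.04) = 17.4264
sqrt((|z|+a)/2) = sqrt((17.4264+(-9.2))/2) = sqrt(4.1132) = 2.0281
sqrt((|z|-a)/2) = sqrt((17.4264-(-9.2))/2) = sqrt(13.3132) = 3.6487

±(2.0281 + 3.6487i) i.e. 2.0281 + 3.6487i and -2.0281 - 3.6487i


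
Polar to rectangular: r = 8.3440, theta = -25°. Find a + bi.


a = 8.3440*cos(-25°) = 8.3440*0.9063 = 7.5622
b = 8.3440*sin(-25°) = 8.3440*(-0.42262) = -3.5263

7.5622 - 3.5263i


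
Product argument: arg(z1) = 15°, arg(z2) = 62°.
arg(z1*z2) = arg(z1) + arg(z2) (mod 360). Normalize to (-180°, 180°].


arg(z1*z2) = 15° + 62° = 77°
Normalized to (-180°, 180°]: 77°

77°


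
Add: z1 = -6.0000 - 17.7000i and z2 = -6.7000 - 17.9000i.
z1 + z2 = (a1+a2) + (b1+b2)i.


Real: -6 - 6.7 = -12.7
Imag: -17.7 - 17.9 = -35.6

-12.7000 - 35.6000i


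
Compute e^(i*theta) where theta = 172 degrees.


cos(172°) = -0.9903
sin(172°) = 0.1392

e^(i*172°) = -0.9903 + 0.1392i


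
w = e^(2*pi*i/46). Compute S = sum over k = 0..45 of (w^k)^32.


The roots are w_k = w^k with w = e^(2*pi*i/46), and (w^k)^32 = (w^32)^k.
So S = 1 + u + u^2 + ... + u^(45) with u = w^32.
32 = 0*46 + 32, so 32 is not a multiple of 46: u = w^32 ≠ 1 (w is a primitive 46th root), while u^46 = (w^46)^32 = 1.
Geometric series: S = (1 - u^46)/(1 - u) = (1 - 1)/(1 - u) = 0

S = 0


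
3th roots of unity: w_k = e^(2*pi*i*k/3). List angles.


The 3th roots of unity are cis(360k/3°) for k=0..2
Angle step = 360/3 = 120°
Primitive root: cis(120°)
Primitive root = -0.5000 + 0.8660i

3 roots at angles: 0°, 120°, 240°


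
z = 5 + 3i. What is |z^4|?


|z| = sqrt(25+9) = sqrt(34) = 5.8310
|z^4| = |z|^4 = (sqrt(34))^4 = 34^2 = 1156

|z^4| = 1156


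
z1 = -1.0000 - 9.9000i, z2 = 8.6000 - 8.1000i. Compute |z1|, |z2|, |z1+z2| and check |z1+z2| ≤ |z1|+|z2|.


|z1| = sqrt((-1)^2 + (-9.9)^2) = sqrt(99.01) = 9.9504
|z2| = sqrt(8.6^2 + (-8.1)^2) = sqrt(139.57) = 11.8140
z1+z2 = 7.6000 - 18.0000i
|z1+z2| = sqrt(381.76) = 19.5387
|z1|+|z2| = 9.9504 + 11.8140 = 21.7644

|z1+z2| = 19.5387 ≤ |z1|+|z2| = 21.7644 (verified)


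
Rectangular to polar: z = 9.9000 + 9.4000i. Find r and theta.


r = sqrt(98.01+88.36) = sqrt(186.37) = 13.6517
theta = atan2(9.4, 9.9) = 43.5160 degrees

r = 13.6517, theta = 43.5160 degrees


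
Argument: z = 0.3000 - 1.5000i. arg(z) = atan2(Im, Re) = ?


Re = 0.3, Im = -1.5
arg = atan2(-1.5, 0.3) = -78.6901 degrees

arg(z) = -78.6901 degrees


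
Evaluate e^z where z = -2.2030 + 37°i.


e^-2.2030 = 0.1105
cos(37°) = 0.7986
sin(37°) = 0.6018
Real = 0.1105*0.7986 = 0.0882
Imag = 0.1105*0.6018 = 0.0665

0.0882 + 0.0665i


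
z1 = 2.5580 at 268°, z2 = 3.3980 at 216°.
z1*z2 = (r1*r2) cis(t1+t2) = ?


r = 2.5580 * 3.3980 = 8.6921
theta = 268° + 216° = 484° = 124° (mod 360)

8.6921 cis(124°)


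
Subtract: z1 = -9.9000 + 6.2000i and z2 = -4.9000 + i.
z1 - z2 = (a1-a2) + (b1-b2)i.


Real: -9.9 + 4.9 = -5
Imag: 6.2 - 1 = 5.2

-5.0000 + 5.2000i


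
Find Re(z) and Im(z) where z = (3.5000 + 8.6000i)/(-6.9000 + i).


Multiply by conjugate: (3.5000 + 8.6000i)(-6.9000 - i) / ((-6.9)^2 + 1^2)
Numerator real = 3.5*(-6.9) + 8.6*1 = -15.55
Numerator imag = 8.6*(-6.9) - 3.5*1 = -62.84
Denominator = 48.61
Re(z) = -15.55/48.61 = -0.3199
Im(z) = -62.84/48.61 = -1.2927

Re(z) = -0.3199, Im(z) = -1.2927


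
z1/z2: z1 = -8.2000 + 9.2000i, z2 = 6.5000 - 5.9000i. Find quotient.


Conjugate of z2 = 6.5000 + 5.9000i
Numerator: (-8.2000 + 9.2000i)(6.5000 + 5.9000i) = -107.5800 + 11.4200i
Denominator: 6.5^2 + (-5.9)^2 = 77.06
Result = (-107.5800 + 11.4200i)/77.06

-1.3961 + 0.1482i


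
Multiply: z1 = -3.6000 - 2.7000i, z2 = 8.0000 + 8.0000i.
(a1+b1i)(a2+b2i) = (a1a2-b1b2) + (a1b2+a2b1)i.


Real = -3.6*8 - (-2.7)*8 = -28.8 - (-21.6) = -7.2
Imag = -3.6*8 + 8*(-2.7) = -28.8 - (21.6) = -50.4

-7.2000 - 50.4000i


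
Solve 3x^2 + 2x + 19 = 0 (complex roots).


disc = 2^2 - 4*3*19 = 4 - 228 = -224
sqrt(|disc|) = sqrt(224) = 14.9666
Real part = -2/(2*3) = -0.3333
Imag part = 14.9666/(2*3) = 2.4944

-0.3333 ± 2.4944i


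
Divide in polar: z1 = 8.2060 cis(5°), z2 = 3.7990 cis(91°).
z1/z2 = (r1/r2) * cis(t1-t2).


r = 8.2060 / 3.7990 = 2.1600
theta = 5° - 91° = -86° = 274° (mod 360)

2.1600 cis(274°)


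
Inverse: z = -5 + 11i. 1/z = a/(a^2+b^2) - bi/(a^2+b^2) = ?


|z|^2 = 25+121 = 146
1/z = (-5 - 11i)/146

1/z = -0.0342 - 0.0753i


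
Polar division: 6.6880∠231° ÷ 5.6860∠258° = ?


r = 6.6880 / 5.6860 = 1.1762
theta = 231° - 258° = -27° = 333° (mod 360)

1.1762 cis(333°)


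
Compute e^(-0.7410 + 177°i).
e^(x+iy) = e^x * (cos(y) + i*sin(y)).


e^-0.7410 = 0.47664
cos(177°) = -0.9986
sin(177°) = 0.0523
Real = 0.47664*(-0.9986) = -0.4760
Imag = 0.47664*0.0523 = 0.0249

-0.4760 + 0.0249i


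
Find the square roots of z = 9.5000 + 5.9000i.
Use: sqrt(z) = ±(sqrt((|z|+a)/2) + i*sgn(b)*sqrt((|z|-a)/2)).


|z| = sqrt(90.25+34.81) = 11.1830
sqrt((|z|+a)/2) = sqrt((11.1830+9.5)/2) = sqrt(10.3415) = 3.2158
sqrt((|z|-a)/2) = sqrt((11.1830-9.5)/2) = sqrt(0.8415) = 0.9173

±(3.2158 + 0.9173i) i.e. 3.2158 + 0.9173i and -3.2158 - 0.9173i


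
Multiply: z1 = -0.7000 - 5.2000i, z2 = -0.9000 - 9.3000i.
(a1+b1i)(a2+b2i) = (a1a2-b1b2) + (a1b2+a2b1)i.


Real = -0.7*(-0.9) - (-5.2)*(-9.3) = 0.63 - 48.36 = -47.73
Imag = -0.7*(-9.3) - (0.9)*(-5.2) = 6.51 + 4.68 = 11.19

-47.7300 + 11.1900i


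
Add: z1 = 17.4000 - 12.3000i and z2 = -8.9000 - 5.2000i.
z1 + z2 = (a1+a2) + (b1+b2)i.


Real: 17.4 - 8.9 = 8.5
Imag: -12.3 - 5.2 = -17.5

8.5000 - 17.5000i


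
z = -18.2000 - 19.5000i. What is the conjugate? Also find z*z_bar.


z_bar = -18.2000 + 19.5000i
z*z_bar = (-18.2)^2 + (-19.5)^2 = 331.24 + 380.25 = 711.49

z_bar = -18.2000 + 19.5000i, z*z_bar = 711.49


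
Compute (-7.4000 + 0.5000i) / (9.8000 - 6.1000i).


Conjugate of z2 = 9.8000 + 6.1000i
Numerator: (-7.4000 + 0.5000i)(9.8000 + 6.1000i) = -75.5700 - 40.2400i
Denominator: 9.8^2 + (-6.1)^2 = 133.25
Result = (-75.5700 - 40.2400i)/133.25

-0.5671 - 0.3020i


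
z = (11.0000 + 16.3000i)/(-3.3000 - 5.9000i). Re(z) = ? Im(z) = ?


Multiply by conjugate: (11.0000 + 16.3000i)(-3.3000 + 5.9000i) / ((-3.3)^2 + (-5.9)^2)
Numerator real = 11*(-3.3) + 16.3*(-5.9) = -132.47
Numerator imag = 16.3*(-3.3) - 11*(-5.9) = 11.11
Denominator = 45.7
Re(z) = -132.47/45.7 = -2.8987
Im(z) = 11.11/45.7 = 0.2431

Re(z) = -2.8987, Im(z) = 0.2431


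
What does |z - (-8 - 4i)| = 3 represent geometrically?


|z - z0| = r is a circle with center z0 and radius r.
Center = (-8, -4), radius = 3

Circle with center (-8, -4) and radius 3


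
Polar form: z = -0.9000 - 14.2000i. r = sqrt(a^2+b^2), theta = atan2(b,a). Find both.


r = sqrt(0.81+201.64) = sqrt(202.45) = 14.2285
theta = atan2(-14.2, -0.9) = -93.6266 degrees

r = 14.2285, theta = -93.6266 degrees


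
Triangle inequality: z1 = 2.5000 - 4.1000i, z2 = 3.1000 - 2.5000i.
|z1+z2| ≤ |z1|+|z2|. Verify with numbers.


|z1| = sqrt(2.5^2 + (-4.1)^2) = sqrt(23.06) = 4.8021
|z2| = sqrt(3.1^2 + (-2.5)^2) = sqrt(15.86) = 3.9825
z1+z2 = 5.6000 - 6.6000i
|z1+z2| = sqrt(74.92) = 8.6556
|z1|+|z2| = 4.8021 + 3.9825 = 8.7846

|z1+z2| = 8.6556 ≤ |z1|+|z2| = 8.7846 (verified)


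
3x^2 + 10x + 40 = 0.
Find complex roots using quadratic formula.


disc = 10^2 - 4*3*40 = 100 - 480 = -380
sqrt(|disc|) = sqrt(380) = 19.4936
Real part = -10/(2*3) = -1.6667
Imag part = 19.4936/(2*3) = 3.2489

-1.6667 ± 3.2489i


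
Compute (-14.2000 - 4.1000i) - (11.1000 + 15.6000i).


Real: -14.2 - 11.1 = -25.3
Imag: -4.1 - 15.6 = -19.7

-25.3000 - 19.7000i


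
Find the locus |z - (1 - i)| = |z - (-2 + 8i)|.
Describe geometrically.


Equal distances means the locus is the perpendicular bisector of z1 and z2.
Midpoint = ((1+(-2))/2, (-1+8)/2) = (-0.5000, 3.5000)

Perpendicular bisector through (-0.5000, 3.5000)


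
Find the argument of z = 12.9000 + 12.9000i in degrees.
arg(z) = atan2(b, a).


Re = 12.9, Im = 12.9
arg = atan2(12.9, 12.9) = 45.0000 degrees

arg(z) = 45.0000 degrees


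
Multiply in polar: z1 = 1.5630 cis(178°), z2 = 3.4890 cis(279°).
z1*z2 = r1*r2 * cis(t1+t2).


r = 1.5630 * 3.4890 = 5.4533
theta = 178° + 279° = 457° = 97° (mod 360)

5.4533 cis(97°)


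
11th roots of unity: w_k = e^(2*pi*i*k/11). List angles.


The 11th roots of unity are cis(360k/11°) for k=0..10
Angle step = 360/11 = 32.7273°
Primitive root: cis(32.7273°)
Primitive root = 0.8413 + 0.5406i

11 roots at angles: 0°, 32.7273°, 65.4545°, 98.1818°, 130.9091°, 163.6364°, 196.3636°, 229.0909°, 261.8182°, 294.5455°, 327.2727°


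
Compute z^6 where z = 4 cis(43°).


r^6 = 4^6 = 4096
n*theta = 6*43° = 258° = 258° (mod 360)
a = 4096*cos(258°) = -851.6063
b = 4096*sin(258°) = -4006.4926

4096 cis(258°) = -851.6063 - 4006.4926i


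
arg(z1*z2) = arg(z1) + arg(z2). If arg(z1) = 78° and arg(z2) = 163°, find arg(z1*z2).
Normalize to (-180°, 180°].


arg(z1*z2) = 78° + 163° = 241°
Normalized to (-180°, 180°]: -119°

-119°


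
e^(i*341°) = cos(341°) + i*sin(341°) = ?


cos(341°) = 0.9455
sin(341°) = -0.3256

e^(i*341°) = 0.9455 - 0.3256i


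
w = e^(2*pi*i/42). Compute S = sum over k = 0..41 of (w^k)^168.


The roots are w_k = w^k with w = e^(2*pi*i/42), and (w^k)^168 = (w^168)^k.
So S = 1 + u + u^2 + ... + u^(41) with u = w^168.
168 = 4*42 + 0, so 168 is a multiple of 42 and u = (w^42)^4 = 1.
Every one of the 42 terms equals 1: S = 42

S = 42


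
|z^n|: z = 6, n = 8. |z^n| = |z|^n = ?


|z| = sqrt(36+0) = sqrt(36) = 6
|z^8| = |z|^8 = 6^8 = 1679616

|z^8| = 1679616


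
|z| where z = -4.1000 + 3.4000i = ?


|z| = sqrt((-4.1)^2 + 3.4^2) = sqrt(16.81 + 11.56) = sqrt(28.37) = 5.3263

|z| = 5.3263


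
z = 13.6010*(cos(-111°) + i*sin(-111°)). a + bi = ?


a = 13.6010*cos(-111°) = 13.6010*(-0.35837) = -4.8742
b = 13.6010*sin(-111°) = 13.6010*(-0.93358) = -12.6976

-4.8742 - 12.6976i


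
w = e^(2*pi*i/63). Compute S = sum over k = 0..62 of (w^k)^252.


The roots are w_k = w^k with w = e^(2*pi*i/63), and (w^k)^252 = (w^252)^k.
So S = 1 + u + u^2 + ... + u^(62) with u = w^252.
252 = 4*63 + 0, so 252 is a multiple of 63 and u = (w^63)^4 = 1.
Every one of the 63 terms equals 1: S = 63

S = 63


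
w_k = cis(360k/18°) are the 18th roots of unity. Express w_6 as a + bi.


Angle = 360*6/18 = 120°
a = cos(120°) = -0.5000
b = sin(120°) = 0.8660

-0.5000 + 0.8660i


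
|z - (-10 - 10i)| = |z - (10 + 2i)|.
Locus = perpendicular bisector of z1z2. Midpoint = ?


Equal distances means the locus is the perpendicular bisector of z1 and z2.
Midpoint = ((-10+10)/2, (-10+2)/2) = (0, -4.0000)

Perpendicular bisector through (0, -4.0000)


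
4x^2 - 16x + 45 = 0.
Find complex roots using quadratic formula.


disc = (-16)^2 - 4*4*45 = 256 - 720 = -464
sqrt(|disc|) = sqrt(464) = 21.5407
Real part = 16/(2*4) = 2.0000
Imag part = 21.5407/(2*4) = 2.6926

2.0000 ± 2.6926i


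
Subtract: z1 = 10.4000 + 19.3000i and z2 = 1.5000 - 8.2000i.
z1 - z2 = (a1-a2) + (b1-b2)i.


Real: 10.4 - 1.5 = 8.9
Imag: 19.3 + 8.2 = 27.5

8.9000 + 27.5000i


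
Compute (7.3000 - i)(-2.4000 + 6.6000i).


Real = 7.3*(-2.4) - (-1)*6.6 = -17.52 - (-6.6) = -10.92
Imag = 7.3*6.6 - (2.4)*(-1) = 48.18 + 2.4 = 50.58

-10.9200 + 50.5800i


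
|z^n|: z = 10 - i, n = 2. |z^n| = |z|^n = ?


|z| = sqrt(100+1) = sqrt(101) = 10.0499
|z^2| = |z|^2 = (sqrt(101))^2 = 101

|z^2| = 101


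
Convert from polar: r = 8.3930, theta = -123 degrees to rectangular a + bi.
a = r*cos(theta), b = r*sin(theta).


a = 8.3930*cos(-123°) = 8.3930*(-0.54464) = -4.5712
b = 8.3930*sin(-123°) = 8.3930*(-0.83867) = -7.0390

-4.5712 - 7.0390i


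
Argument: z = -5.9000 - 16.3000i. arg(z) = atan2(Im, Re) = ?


Re = -5.9, Im = -16.3
arg = atan2(-16.3, -5.9) = -109.8984 degrees

arg(z) = -109.8984 degrees


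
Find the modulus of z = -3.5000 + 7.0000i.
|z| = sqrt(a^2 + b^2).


|z| = sqrt((-3.5)^2 + 7^2) = sqrt(12.25 + 49) = sqrt(61.25) = 7.8262

|z| = 7.8262


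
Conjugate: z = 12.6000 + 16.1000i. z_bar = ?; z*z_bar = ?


z_bar = 12.6000 - 16.1000i
z*z_bar = 12.6^2 + 16.1^2 = 158.76 + 259.21 = 417.97

z_bar = 12.6000 - 16.1000i, z*z_bar = 417.97


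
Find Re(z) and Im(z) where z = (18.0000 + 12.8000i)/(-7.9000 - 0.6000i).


Multiply by conjugate: (18.0000 + 12.8000i)(-7.9000 + 0.6000i) / ((-7.9)^2 + (-0.6)^2)
Numerator real = 18*(-7.9) + 12.8*(-0.6) = -149.88
Numerator imag = 12.8*(-7.9) - 18*(-0.6) = -90.32
Denominator = 62.77
Re(z) = -149.88/62.77 = -2.3878
Im(z) = -90.32/62.77 = -1.4389

Re(z) = -2.3878, Im(z) = -1.4389


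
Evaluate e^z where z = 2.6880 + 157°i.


e^2.6880 = 14.70224
cos(157°) = -0.920505
sin(157°) = 0.39073
Real = 14.70224*(-0.920505) = -13.5335
Imag = 14.70224*0.39073 = 5.7446

-13.5335 + 5.7446i


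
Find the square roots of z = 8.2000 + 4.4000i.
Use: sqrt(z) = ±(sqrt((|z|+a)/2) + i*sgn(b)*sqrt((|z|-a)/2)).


|z| = sqrt(67.24+19.36) = 9.3059
sqrt((|z|+a)/2) = sqrt((9.3059+8.2)/2) = sqrt(8.7530) = 2.9585
sqrt((|z|-a)/2) = sqrt((9.3059-8.2)/2) = sqrt(0.5530) = 0.7436

±(2.9585 + 0.7436i) i.e. 2.9585 + 0.7436i and -2.9585 - 0.7436i


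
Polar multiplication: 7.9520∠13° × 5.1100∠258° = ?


r = 7.9520 * 5.1100 = 40.6347
theta = 13° + 258° = 271° = 271° (mod 360)

40.6347 cis(271°)


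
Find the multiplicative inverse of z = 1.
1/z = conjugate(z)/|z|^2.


|z|^2 = 1+0 = 1
1/z = (1 - 0i)/1

1/z = 1.0000 + 0i


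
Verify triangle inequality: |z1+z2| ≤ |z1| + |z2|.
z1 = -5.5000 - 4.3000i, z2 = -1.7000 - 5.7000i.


|z1| = sqrt((-5.5)^2 + (-4.3)^2) = sqrt(48.74) = 6.9814
|z2| = sqrt((-1.7)^2 + (-5.7)^2) = sqrt(35.38) = 5.9481
z1+z2 = -7.2000 - 10.0000i
|z1+z2| = sqrt(151.84) = 12.3223
|z1|+|z2| = 6.9814 + 5.9481 = 12.9295

|z1+z2| = 12.3223 ≤ |z1|+|z2| = 12.9295 (verified)


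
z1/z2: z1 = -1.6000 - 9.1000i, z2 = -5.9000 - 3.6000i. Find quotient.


Conjugate of z2 = -5.9000 + 3.6000i
Numerator: (-1.6000 - 9.1000i)(-5.9000 + 3.6000i) = 42.2000 + 47.9300i
Denominator: (-5.9)^2 + (-3.6)^2 = 47.77
Result = (42.2000 + 47.9300i)/47.77

0.8834 + 1.0033i


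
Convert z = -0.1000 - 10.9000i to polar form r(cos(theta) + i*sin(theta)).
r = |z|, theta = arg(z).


r = sqrt(0.01+118.81) = sqrt(118.82) = 10.9005
theta = atan2(-10.9, -0.1) = -90.5256 degrees

r = 10.9005, theta = -90.5256 degrees


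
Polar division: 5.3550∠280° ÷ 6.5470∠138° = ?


r = 5.3550 / 6.5470 = 0.8179
theta = 280° - 138° = 142° = 142° (mod 360)

0.8179 cis(142°)


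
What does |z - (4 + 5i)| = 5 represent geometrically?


|z - z0| = r is a circle with center z0 and radius r.
Center = (4, 5), radius = 5

Circle with center (4, 5) and radius 5


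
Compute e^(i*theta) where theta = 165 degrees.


cos(165°) = -0.9659
sin(165°) = 0.2588

e^(i*165°) = -0.9659 + 0.2588i


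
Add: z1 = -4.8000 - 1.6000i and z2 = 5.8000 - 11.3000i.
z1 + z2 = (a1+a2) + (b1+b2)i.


Real: -4.8 + 5.8 = 1
Imag: -1.6 - 11.3 = -12.9

1.0000 - 12.9000i


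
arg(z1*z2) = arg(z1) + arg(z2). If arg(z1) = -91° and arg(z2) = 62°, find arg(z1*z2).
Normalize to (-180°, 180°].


arg(z1*z2) = -91° + 62° = -29°
Normalized to (-180°, 180°]: -29°

-29°


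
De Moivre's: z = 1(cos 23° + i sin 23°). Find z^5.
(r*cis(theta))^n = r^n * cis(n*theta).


r^5 = 1^5 = 1
n*theta = 5*23° = 115° = 115° (mod 360)
a = 1*cos(115°) = -0.4226
b = 1*sin(115°) = 0.9063

1 cis(115°) = -0.4226 + 0.9063i


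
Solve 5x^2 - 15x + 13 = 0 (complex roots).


disc = (-15)^2 - 4*5*13 = 225 - 260 = -35
sqrt(|disc|) = sqrt(35) = 5.9161
Real part = 15/(2*5) = 1.5000
Imag part = 5.9161/(2*5) = 0.5916

1.5000 ± 0.5916i


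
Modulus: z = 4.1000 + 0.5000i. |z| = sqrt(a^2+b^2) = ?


|z| = sqrt(4.1^2 + 0.5^2) = sqrt(16.81 + 0.25) = sqrt(17.06) = 4.1304

|z| = 4.1304


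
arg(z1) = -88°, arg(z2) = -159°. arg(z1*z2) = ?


arg(z1*z2) = -88° - 159° = -247°
Normalized to (-180°, 180°]: 113°

113°


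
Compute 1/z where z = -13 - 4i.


|z|^2 = 169+16 = 185
1/z = (-13 + 4i)/185

1/z = -0.0703 + 0.0216i


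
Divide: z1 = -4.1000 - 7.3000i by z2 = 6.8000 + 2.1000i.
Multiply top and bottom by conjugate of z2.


Conjugate of z2 = 6.8000 - 2.1000i
Numerator: (-4.1000 - 7.3000i)(6.8000 - 2.1000i) = -43.2100 - 41.0300i
Denominator: 6.8^2 + 2.1^2 = 50.65
Result = (-43.2100 - 41.0300i)/50.65

-0.8531 - 0.8101i


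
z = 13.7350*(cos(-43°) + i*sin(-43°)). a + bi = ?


a = 13.7350*cos(-43°) = 13.7350*0.73135 = 10.0451
b = 13.7350*sin(-43°) = 13.7350*(-0.681998) = -9.3672

10.0451 - 9.3672i


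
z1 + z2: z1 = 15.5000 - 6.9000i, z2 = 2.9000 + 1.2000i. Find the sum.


Real: 15.5 + 2.9 = 18.4
Imag: -6.9 + 1.2 = -5.7

18.4000 - 5.7000i


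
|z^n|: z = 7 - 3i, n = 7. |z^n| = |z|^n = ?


|z| = sqrt(49+9) = sqrt(58) = 7.6158
|z^7| = |z|^7 = (sqrt(58))^7 = 58^3 * sqrt(58) = 195112*sqrt(58)

|z^7| = 195112*sqrt(58) ≈ 1485928.7222


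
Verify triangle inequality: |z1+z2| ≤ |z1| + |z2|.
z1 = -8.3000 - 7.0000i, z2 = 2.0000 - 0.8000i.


|z1| = sqrt((-8.3)^2 + (-7)^2) = sqrt(117.89) = 10.8577
|z2| = sqrt(2^2 + (-0.8)^2) = sqrt(4.64) = 2.1541
z1+z2 = -6.3000 - 7.8000i
|z1+z2| = sqrt(100.53) = 10.0265
|z1|+|z2| = 10.8577 + 2.1541 = 13.0118

|z1+z2| = 10.0265 ≤ |z1|+|z2| = 13.0118 (verified)


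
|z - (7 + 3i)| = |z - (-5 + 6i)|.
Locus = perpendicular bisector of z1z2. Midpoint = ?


Equal distances means the locus is the perpendicular bisector of z1 and z2.
Midpoint = ((7+(-5))/2, (3+6)/2) = (1.0000, 4.5000)

Perpendicular bisector through (1.0000, 4.5000)


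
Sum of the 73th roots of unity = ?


The sum of all 73th roots of unity is 0.
Geometric series: (1 - w^73)/(1 - w) = (1-1)/(1-w) = 0 since w^73 = 1, w ≠ 1.
Alternatively: coefficient of z^72 in z^73 - 1 is 0.

0


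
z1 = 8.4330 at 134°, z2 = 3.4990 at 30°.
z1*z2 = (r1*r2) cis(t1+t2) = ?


r = 8.4330 * 3.4990 = 29.5071
theta = 134° + 30° = 164° = 164° (mod 360)

29.5071 cis(164°)


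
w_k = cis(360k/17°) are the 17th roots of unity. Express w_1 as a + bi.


Angle = 360*1/17 = 21.1765°
a = cos(21.1765°) = 0.9325
b = sin(21.1765°) = 0.3612

0.9325 + 0.3612i


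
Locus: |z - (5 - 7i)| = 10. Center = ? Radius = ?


|z - z0| = r is a circle with center z0 and radius r.
Center = (5, -7), radius = 10

Circle with center (5, -7) and radius 10


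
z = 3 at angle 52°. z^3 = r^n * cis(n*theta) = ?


r^3 = 3^3 = 27
n*theta = 3*52° = 156° = 156° (mod 360)
a = 27*cos(156°) = -24.6657
b = 27*sin(156°) = 10.9819

27 cis(156°) = -24.6657 + 10.9819i


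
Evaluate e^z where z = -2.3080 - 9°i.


e^-2.3080 = 0.09946
cos(-9°) = 0.9877
sin(-9°) = -0.1564
Real = 0.09946*0.9877 = 0.0982
Imag = 0.09946*(-0.1564) = -0.0156

0.0982 - 0.0156i


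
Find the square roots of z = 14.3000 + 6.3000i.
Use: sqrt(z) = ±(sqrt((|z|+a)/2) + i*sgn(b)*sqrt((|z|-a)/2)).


|z| = sqrt(204.49+39.69) = 15.6263
sqrt((|z|+a)/2) = sqrt((15.6263+14.3)/2) = sqrt(14.9631) = 3.8682
sqrt((|z|-a)/2) = sqrt((15.6263-14.3)/2) = sqrt(0.6631) = 0.8143

±(3.8682 + 0.8143i) i.e. 3.8682 + 0.8143i and -3.8682 - 0.8143i


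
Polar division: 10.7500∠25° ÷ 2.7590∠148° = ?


r = 10.7500 / 2.7590 = 3.8963
theta = 25° - 148° = -123° = 237° (mod 360)

3.8963 cis(237°)


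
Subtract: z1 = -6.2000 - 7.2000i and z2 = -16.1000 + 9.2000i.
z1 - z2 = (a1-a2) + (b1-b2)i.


Real: -6.2 + 16.1 = 9.9
Imag: -7.2 - 9.2 = -16.4

9.9000 - 16.4000i


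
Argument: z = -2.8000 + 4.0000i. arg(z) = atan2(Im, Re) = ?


Re = -2.8, Im = 4
arg = atan2(4, -2.8) = 124.9920 degrees

arg(z) = 124.9920 degrees


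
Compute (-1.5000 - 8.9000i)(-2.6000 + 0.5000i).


Real = -1.5*(-2.6) - (-8.9)*0.5 = 3.9 - (-4.45) = 8.35
Imag = -1.5*0.5 - (2.6)*(-8.9) = -0.75 + 23.14 = 22.39

8.3500 + 22.3900i


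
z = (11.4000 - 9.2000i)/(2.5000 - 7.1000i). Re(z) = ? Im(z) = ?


Multiply by conjugate: (11.4000 - 9.2000i)(2.5000 + 7.1000i) / (2.5^2 + (-7.1)^2)
Numerator real = 11.4*2.5 - (9.2)*(-7.1) = 93.82
Numerator imag = -9.2*2.5 - 11.4*(-7.1) = 57.94
Denominator = 56.66
Re(z) = 93.82/56.66 = 1.6558
Im(z) = 57.94/56.66 = 1.0226

Re(z) = 1.6558, Im(z) = 1.0226


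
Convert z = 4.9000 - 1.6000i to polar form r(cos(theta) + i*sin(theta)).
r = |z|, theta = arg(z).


r = sqrt(24.01+2.56) = sqrt(26.57) = 5.1546
theta = atan2(-1.6, 4.9) = -18.0834 degrees

r = 5.1546, theta = -18.0834 degrees


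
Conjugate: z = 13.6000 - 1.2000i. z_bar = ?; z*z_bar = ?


z_bar = 13.6000 + 1.2000i
z*z_bar = 13.6^2 + (-1.2)^2 = 184.96 + 1.44 = 186.4

z_bar = 13.6000 + 1.2000i, z*z_bar = 186.4


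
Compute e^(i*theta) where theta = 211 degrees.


cos(211°) = -0.8572
sin(211°) = -0.5150

e^(i*211°) = -0.8572 - 0.5150i


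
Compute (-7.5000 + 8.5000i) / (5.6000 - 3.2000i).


Conjugate of z2 = 5.6000 + 3.2000i
Numerator: (-7.5000 + 8.5000i)(5.6000 + 3.2000i) = -69.2000 + 23.6000i
Denominator: 5.6^2 + (-3.2)^2 = 41.6
Result = (-69.2000 + 23.6000i)/41.6

-1.6635 + 0.5673i


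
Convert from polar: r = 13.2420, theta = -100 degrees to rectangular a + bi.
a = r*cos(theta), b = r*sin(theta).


a = 13.2420*cos(-100°) = 13.2420*(-0.173648) = -2.2994
b = 13.2420*sin(-100°) = 13.2420*(-0.984808) = -13.0408

-2.2994 - 13.0408i


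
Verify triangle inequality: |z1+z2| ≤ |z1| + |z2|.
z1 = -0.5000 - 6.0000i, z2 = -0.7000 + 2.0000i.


|z1| = sqrt((-0.5)^2 + (-6)^2) = sqrt(36.25) = 6.0208
|z2| = sqrt((-0.7)^2 + 2^2) = sqrt(4.49) = 2.1190
z1+z2 = -1.2000 - 4.0000i
|z1+z2| = sqrt(17.44) = 4.1761
|z1|+|z2| = 6.0208 + 2.1190 = 8.1398

|z1+z2| = 4.1761 ≤ |z1|+|z2| = 8.1398 (verified)


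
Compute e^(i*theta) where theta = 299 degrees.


cos(299°) = 0.4848
sin(299°) = -0.8746

e^(i*299°) = 0.4848 - 0.8746i


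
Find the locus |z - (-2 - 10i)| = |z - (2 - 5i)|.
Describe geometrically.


Equal distances means the locus is the perpendicular bisector of z1 and z2.
Midpoint = ((-2+2)/2, (-10+(-5))/2) = (0, -7.5000)

Perpendicular bisector through (0, -7.5000)


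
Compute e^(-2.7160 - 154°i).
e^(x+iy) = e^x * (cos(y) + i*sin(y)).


e^-2.7160 = 0.0661
cos(-154°) = -0.8988
sin(-154°) = -0.4384
Real = 0.0661*(-0.8988) = -0.0594
Imag = 0.0661*(-0.4384) = -0.0290

-0.0594 - 0.0290i


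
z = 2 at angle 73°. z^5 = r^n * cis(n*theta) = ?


r^5 = 2^5 = 32
n*theta = 5*73° = 365° = 5° (mod 360)
a = 32*cos(5°) = 31.8782
b = 32*sin(5°) = 2.7890

32 cis(5°) = 31.8782 + 2.7890i


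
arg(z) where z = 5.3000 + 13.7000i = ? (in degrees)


Re = 5.3, Im = 13.7
arg = atan2(13.7, 5.3) = 68.8505 degrees

arg(z) = 68.8505 degrees


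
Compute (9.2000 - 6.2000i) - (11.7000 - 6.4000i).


Real: 9.2 - 11.7 = -2.5
Imag: -6.2 + 6.4 = 0.2

-2.5000 + 0.2000i


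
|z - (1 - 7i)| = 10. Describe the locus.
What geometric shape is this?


|z - z0| = r is a circle with center z0 and radius r.
Center = (1, -7), radius = 10

Circle with center (1, -7) and radius 10


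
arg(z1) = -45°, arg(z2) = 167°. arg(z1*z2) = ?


arg(z1*z2) = -45° + 167° = 122°
Normalized to (-180°, 180°]: 122°

122°


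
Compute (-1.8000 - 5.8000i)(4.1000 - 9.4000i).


Real = -1.8*4.1 - (-5.8)*(-9.4) = -7.38 - 54.52 = -61.9
Imag = -1.8*(-9.4) + 4.1*(-5.8) = 16.92 - (23.78) = -6.86

-61.9000 - 6.8600i


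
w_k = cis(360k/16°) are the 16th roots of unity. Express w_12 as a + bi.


Angle = 360*12/16 = 270°
a = cos(270°) = 0
b = sin(270°) = -1.0000

0 - 1.0000i


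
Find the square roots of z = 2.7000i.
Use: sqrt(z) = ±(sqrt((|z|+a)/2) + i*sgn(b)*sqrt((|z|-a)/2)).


|z| = sqrt(0+7.29) = 2.7000
sqrt((|z|+a)/2) = sqrt((2.7000+0)/2) = sqrt(1.3500) = 1.1619
sqrt((|z|-a)/2) = sqrt((2.7000-0)/2) = sqrt(1.3500) = 1.1619

±(1.1619 + 1.1619i) i.e. 1.1619 + 1.1619i and -1.1619 - 1.1619i


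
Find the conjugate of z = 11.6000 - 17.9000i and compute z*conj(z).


z_bar = 11.6000 + 17.9000i
z*z_bar = 11.6^2 + (-17.9)^2 = 134.56 + 320.41 = 454.97

z_bar = 11.6000 + 17.9000i, z*z_bar = 454.97


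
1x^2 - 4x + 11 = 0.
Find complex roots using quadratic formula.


disc = (-4)^2 - 4*1*11 = 16 - 44 = -28
sqrt(|disc|) = sqrt(28) = 5.2915
Real part = 4/(2*1) = 2.0000
Imag part = 5.2915/(2*1) = 2.6458

2.0000 ± 2.6458i


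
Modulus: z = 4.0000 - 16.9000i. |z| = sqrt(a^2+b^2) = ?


|z| = sqrt(4^2 + (-16.9)^2) = sqrt(16 + 285.61) = sqrt(301.61) = 17.3669

|z| = 17.3669


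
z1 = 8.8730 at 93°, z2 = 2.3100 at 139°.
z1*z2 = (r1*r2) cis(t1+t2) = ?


r = 8.8730 * 2.3100 = 20.4966
theta = 93° + 139° = 232° = 232° (mod 360)

20.4966 cis(232°)


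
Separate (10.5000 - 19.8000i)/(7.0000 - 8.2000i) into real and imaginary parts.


Multiply by conjugate: (10.5000 - 19.8000i)(7.0000 + 8.2000i) / (7^2 + (-8.2)^2)
Numerator real = 10.5*7 - (19.8)*(-8.2) = 235.86
Numerator imag = -19.8*7 - 10.5*(-8.2) = -52.5
Denominator = 116.24
Re(z) = 235.86/116.24 = 2.0291
Im(z) = -52.5/116.24 = -0.4517

Re(z) = 2.0291, Im(z) = -0.4517


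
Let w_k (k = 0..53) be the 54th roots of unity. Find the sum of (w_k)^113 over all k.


The roots are w_k = w^k with w = e^(2*pi*i/54), and (w^k)^113 = (w^113)^k.
So S = 1 + u + u^2 + ... + u^(53) with u = w^113.
113 = 2*54 + 5, so 113 is not a multiple of 54: u = (w^54)^2 * w^5 = w^5 ≠ 1 (w is a primitive 54th root), while u^54 = (w^54)^113 = 1.
Geometric series: S = (1 - u^54)/(1 - u) = (1 - 1)/(1 - u) = 0

S = 0


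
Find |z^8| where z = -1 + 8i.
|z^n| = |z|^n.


|z| = sqrt(1+64) = sqrt(65) = 8.0623
|z^8| = |z|^8 = (sqrt(65))^8 = 65^4 = 17850625

|z^8| = 17850625


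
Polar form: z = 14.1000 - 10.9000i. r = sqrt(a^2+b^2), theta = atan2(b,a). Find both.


r = sqrt(198.81+118.81) = sqrt(317.62) = 17.8219
theta = atan2(-10.9, 14.1) = -37.7058 degrees

r = 17.8219, theta = -37.7058 degrees


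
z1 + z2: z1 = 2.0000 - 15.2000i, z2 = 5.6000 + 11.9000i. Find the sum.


Real: 2 + 5.6 = 7.6
Imag: -15.2 + 11.9 = -3.3

7.6000 - 3.3000i


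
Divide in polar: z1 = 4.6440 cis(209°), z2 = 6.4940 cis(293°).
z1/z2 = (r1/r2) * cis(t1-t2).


r = 4.6440 / 6.4940 = 0.7151
theta = 209° - 293° = -84° = 276° (mod 360)

0.7151 cis(276°)


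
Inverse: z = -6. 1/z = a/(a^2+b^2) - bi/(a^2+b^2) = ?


|z|^2 = 36+0 = 36
1/z = (-6 - 0i)/36

1/z = -0.1667 + 0i


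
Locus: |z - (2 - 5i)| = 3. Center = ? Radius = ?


|z - z0| = r is a circle with center z0 and radius r.
Center = (2, -5), radius = 3

Circle with center (2, -5) and radius 3


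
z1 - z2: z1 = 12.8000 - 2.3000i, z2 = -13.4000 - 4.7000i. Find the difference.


Real: 12.8 + 13.4 = 26.2
Imag: -2.3 + 4.7 = 2.4

26.2000 + 2.4000i


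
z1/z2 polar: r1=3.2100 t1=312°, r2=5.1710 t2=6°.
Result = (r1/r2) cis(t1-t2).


r = 3.2100 / 5.1710 = 0.6208
theta = 312° - 6° = 306° = 306° (mod 360)

0.6208 cis(306°)


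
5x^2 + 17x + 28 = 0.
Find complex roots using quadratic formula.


disc = 17^2 - 4*5*28 = 289 - 560 = -271
sqrt(|disc|) = sqrt(271) = 16.4621
Real part = -17/(2*5) = -1.7000
Imag part = 16.4621/(2*5) = 1.6462

-1.7000 ± 1.6462i


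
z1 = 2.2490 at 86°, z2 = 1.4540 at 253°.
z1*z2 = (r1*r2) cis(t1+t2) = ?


r = 2.2490 * 1.4540 = 3.2700
theta = 86° + 253° = 339° = 339° (mod 360)

3.2700 cis(339°)


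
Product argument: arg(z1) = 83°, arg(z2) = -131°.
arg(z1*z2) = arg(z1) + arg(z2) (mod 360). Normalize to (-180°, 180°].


arg(z1*z2) = 83° - 131° = -48°
Normalized to (-180°, 180°]: -48°

-48°


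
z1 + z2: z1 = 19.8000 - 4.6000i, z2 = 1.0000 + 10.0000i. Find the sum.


Real: 19.8 + 1 = 20.8
Imag: -4.6 + 10 = 5.4

20.8000 + 5.4000i


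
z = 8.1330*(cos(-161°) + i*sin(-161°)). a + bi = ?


a = 8.1330*cos(-161°) = 8.1330*(-0.94552) = -7.6899
b = 8.1330*sin(-161°) = 8.1330*(-0.325568) = -2.6478

-7.6899 - 2.6478i


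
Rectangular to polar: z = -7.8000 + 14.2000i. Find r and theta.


r = sqrt(60.84+201.64) = sqrt(262.48) = 16.2012
theta = atan2(14.2, -7.8) = 118.7798 degrees

r = 16.2012, theta = 118.7798 degrees


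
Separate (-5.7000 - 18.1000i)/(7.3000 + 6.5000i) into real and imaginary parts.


Multiply by conjugate: (-5.7000 - 18.1000i)(7.3000 - 6.5000i) / (7.3^2 + 6.5^2)
Numerator real = -5.7*7.3 - (18.1)*6.5 = -159.26
Numerator imag = -18.1*7.3 - (-5.7)*6.5 = -95.08
Denominator = 95.54
Re(z) = -159.26/95.54 = -1.6669
Im(z) = -95.08/95.54 = -0.9952

Re(z) = -1.6669, Im(z) = -0.9952


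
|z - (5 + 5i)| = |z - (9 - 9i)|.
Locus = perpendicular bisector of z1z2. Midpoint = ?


Equal distances means the locus is the perpendicular bisector of z1 and z2.
Midpoint = ((5+9)/2, (5+(-9))/2) = (7.0000, -2.0000)

Perpendicular bisector through (7.0000, -2.0000)


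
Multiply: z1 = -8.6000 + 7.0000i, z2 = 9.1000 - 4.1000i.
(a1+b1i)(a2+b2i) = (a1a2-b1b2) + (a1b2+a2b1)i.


Real = -8.6*9.1 - 7*(-4.1) = -78.26 - (-28.7) = -49.56
Imag = -8.6*(-4.1) + 9.1*7 = 35.26 + 63.7 = 98.96

-49.5600 + 98.9600i


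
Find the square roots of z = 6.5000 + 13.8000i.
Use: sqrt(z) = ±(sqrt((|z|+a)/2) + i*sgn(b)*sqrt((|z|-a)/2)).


|z| = sqrt(42.25+190.44) = 15.2542
sqrt((|z|+a)/2) = sqrt((15.2542+6.5)/2) = sqrt(10.8771) = 3.2980
sqrt((|z|-a)/2) = sqrt((15.2542-6.5)/2) = sqrt(4.3771) = 2.0921

±(3.2980 + 2.0921i) i.e. 3.2980 + 2.0921i and -3.2980 - 2.0921i


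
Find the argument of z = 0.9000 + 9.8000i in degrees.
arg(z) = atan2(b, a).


Re = 0.9, Im = 9.8
arg = atan2(9.8, 0.9) = 84.7529 degrees

arg(z) = 84.7529 degrees


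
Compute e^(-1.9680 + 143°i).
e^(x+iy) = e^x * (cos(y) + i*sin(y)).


e^-1.9680 = 0.1397
cos(143°) = -0.7986
sin(143°) = 0.6018
Real = 0.1397*(-0.7986) = -0.1116
Imag = 0.1397*0.6018 = 0.0841

-0.1116 + 0.0841i


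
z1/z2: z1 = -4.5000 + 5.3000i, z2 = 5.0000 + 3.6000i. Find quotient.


Conjugate of z2 = 5.0000 - 3.6000i
Numerator: (-4.5000 + 5.3000i)(5.0000 - 3.6000i) = -3.4200 + 42.7000i
Denominator: 5^2 + 3.6^2 = 37.96
Result = (-3.4200 + 42.7000i)/37.96

-0.0901 + 1.1249i


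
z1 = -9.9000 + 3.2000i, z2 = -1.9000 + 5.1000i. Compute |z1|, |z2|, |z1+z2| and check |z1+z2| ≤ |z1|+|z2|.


|z1| = sqrt((-9.9)^2 + 3.2^2) = sqrt(108.25) = 10.4043
|z2| = sqrt((-1.9)^2 + 5.1^2) = sqrt(29.62) = 5.4424
z1+z2 = -11.8000 + 8.3000i
|z1+z2| = sqrt(208.13) = 14.4267
|z1|+|z2| = 10.4043 + 5.4424 = 15.8467

|z1+z2| = 14.4267 ≤ |z1|+|z2| = 15.8467 (verified)


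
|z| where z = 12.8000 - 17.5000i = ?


|z| = sqrt(12.8^2 + (-17.5)^2) = sqrt(163.84 + 306.25) = sqrt(470.09) = 21.6816

|z| = 21.6816


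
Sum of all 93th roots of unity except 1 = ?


With w = e^(2*pi*i/93), all 93 of the 93th roots of unity w^0 = 1, w, ..., w^(92) sum to 0: 1 + w + ... + w^(92) = (1 - w^93)/(1 - w) = 0 since w^93 = 1, w ≠ 1.
Removing the root 1: w + w^2 + ... + w^(92) = 0 - 1 = -1

Sum = -1


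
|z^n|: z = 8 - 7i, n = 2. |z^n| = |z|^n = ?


|z| = sqrt(64+49) = sqrt(113) = 10.6301
|z^2| = |z|^2 = (sqrt(113))^2 = 113

|z^2| = 113


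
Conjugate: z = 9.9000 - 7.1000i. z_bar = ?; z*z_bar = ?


z_bar = 9.9000 + 7.1000i
z*z_bar = 9.9^2 + (-7.1)^2 = 98.01 + 50.41 = 148.42

z_bar = 9.9000 + 7.1000i, z*z_bar = 148.42


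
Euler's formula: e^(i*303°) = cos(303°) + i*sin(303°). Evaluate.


cos(303°) = 0.5446
sin(303°) = -0.8387

e^(i*303°) = 0.5446 - 0.8387i


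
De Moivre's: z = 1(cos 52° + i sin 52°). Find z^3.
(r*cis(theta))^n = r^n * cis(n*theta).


r^3 = 1^3 = 1
n*theta = 3*52° = 156° = 156° (mod 360)
a = 1*cos(156°) = -0.9135
b = 1*sin(156°) = 0.4067

1 cis(156°) = -0.9135 + 0.4067i


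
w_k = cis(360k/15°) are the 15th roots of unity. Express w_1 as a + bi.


Angle = 360*1/15 = 24°
a = cos(24°) = 0.9135
b = sin(24°) = 0.4067

0.9135 + 0.4067i


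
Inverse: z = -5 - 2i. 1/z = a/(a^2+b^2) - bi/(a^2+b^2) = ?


|z|^2 = 25+4 = 29
1/z = (-5 + 2i)/29

1/z = -0.1724 + 0.0690i


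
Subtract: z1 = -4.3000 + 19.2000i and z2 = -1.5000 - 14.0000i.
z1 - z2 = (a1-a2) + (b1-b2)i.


Real: -4.3 + 1.5 = -2.8
Imag: 19.2 + 14 = 33.2

-2.8000 + 33.2000i


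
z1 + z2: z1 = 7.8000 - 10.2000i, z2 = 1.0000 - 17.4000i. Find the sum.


Real: 7.8 + 1 = 8.8
Imag: -10.2 - 17.4 = -27.6

8.8000 - 27.6000i


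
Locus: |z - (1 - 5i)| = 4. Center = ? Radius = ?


|z - z0| = r is a circle with center z0 and radius r.
Center = (1, -5), radius = 4

Circle with center (1, -5) and radius 4


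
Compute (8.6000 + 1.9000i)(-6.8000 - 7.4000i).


Real = 8.6*(-6.8) - 1.9*(-7.4) = -58.48 - (-14.06) = -44.42
Imag = 8.6*(-7.4) - (6.8)*1.9 = -63.64 - (12.92) = -76.56

-44.4200 - 76.5600i


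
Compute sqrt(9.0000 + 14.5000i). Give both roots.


|z| = sqrt(81+210.25) = 17.0660
sqrt((|z|+a)/2) = sqrt((17.0660+9)/2) = sqrt(13.0330) = 3.6101
sqrt((|z|-a)/2) = sqrt((17.0660-9)/2) = sqrt(4.0330) = 2.0082

±(3.6101 + 2.0082i) i.e. 3.6101 + 2.0082i and -3.6101 - 2.0082i


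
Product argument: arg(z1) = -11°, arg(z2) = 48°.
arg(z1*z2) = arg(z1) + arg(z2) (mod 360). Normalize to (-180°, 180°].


arg(z1*z2) = -11° + 48° = 37°
Normalized to (-180°, 180°]: 37°

37°
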